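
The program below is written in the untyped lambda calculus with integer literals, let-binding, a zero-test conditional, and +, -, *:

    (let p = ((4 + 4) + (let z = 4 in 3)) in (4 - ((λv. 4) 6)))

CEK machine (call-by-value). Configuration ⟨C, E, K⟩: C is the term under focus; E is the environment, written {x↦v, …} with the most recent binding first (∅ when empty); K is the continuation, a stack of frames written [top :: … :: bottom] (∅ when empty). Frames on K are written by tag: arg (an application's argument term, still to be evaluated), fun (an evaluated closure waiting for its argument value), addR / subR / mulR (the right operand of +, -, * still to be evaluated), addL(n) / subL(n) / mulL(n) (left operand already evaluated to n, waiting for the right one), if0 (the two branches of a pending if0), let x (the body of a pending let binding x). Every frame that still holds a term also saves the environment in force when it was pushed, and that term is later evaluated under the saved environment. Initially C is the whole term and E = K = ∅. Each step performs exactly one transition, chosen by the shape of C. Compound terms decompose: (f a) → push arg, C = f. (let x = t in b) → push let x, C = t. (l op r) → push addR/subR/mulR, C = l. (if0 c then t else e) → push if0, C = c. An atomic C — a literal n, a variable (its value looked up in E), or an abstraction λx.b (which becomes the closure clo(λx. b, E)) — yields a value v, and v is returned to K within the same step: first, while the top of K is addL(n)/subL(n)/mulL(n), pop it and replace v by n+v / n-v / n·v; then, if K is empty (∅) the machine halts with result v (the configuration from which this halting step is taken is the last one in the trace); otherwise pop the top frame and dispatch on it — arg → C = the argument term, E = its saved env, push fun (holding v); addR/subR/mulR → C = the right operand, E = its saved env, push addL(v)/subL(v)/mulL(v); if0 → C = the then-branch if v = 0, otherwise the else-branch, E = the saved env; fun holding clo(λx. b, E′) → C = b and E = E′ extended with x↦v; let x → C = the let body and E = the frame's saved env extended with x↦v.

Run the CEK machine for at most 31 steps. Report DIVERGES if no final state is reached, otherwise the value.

t=0: <C=(let p = ((4 + 4) + (let z = 4 in 3)) in (4 - ((λv. 4) 6))), E=∅, K=∅>
t=1: <C=((4 + 4) + (let z = 4 in 3)), E=∅, K=[let p]>
t=2: <C=(4 + 4), E=∅, K=[addR :: let p]>
t=3: <C=4, E=∅, K=[addR :: addR :: let p]>
t=4: <C=4, E=∅, K=[addL(4) :: addR :: let p]>
t=5: <C=(let z = 4 in 3), E=∅, K=[addL(8) :: let p]>
t=6: <C=4, E=∅, K=[let z :: addL(8) :: let p]>
t=7: <C=3, E={z↦4}, K=[addL(8) :: let p]>
t=8: <C=(4 - ((λv. 4) 6)), E={p↦11}, K=∅>
t=9: <C=4, E={p↦11}, K=[subR]>
t=10: <C=((λv. 4) 6), E={p↦11}, K=[subL(4)]>
t=11: <C=(λv. 4), E={p↦11}, K=[arg :: subL(4)]>
t=12: <C=6, E={p↦11}, K=[fun :: subL(4)]>
t=13: <C=4, E={v↦6, p↦11}, K=[subL(4)]>
→ final value 0

Answer: 0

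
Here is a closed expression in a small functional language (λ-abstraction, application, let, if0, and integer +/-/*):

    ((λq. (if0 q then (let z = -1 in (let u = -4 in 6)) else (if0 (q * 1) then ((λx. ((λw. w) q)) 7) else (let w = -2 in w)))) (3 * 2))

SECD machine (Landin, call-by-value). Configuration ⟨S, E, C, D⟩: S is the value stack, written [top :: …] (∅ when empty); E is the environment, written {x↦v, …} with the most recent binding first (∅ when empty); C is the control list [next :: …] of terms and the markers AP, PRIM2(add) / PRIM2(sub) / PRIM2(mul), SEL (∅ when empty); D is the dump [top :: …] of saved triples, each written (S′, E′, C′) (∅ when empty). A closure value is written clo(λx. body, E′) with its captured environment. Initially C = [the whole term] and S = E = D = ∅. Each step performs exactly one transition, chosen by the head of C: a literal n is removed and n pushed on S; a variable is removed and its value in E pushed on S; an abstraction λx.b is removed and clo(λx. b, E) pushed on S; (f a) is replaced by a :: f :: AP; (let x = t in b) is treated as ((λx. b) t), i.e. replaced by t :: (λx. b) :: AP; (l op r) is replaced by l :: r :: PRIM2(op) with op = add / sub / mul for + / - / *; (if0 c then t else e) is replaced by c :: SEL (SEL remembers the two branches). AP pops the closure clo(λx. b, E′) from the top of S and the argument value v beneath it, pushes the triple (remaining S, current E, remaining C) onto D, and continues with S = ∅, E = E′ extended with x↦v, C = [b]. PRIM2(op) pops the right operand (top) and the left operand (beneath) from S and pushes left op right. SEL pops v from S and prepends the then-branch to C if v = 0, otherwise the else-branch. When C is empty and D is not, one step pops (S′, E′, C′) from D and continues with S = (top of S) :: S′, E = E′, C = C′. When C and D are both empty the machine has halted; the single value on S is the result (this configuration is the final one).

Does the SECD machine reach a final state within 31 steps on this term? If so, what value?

0. <S=∅, E=∅, C=[((λq. (if0 q then (let z = -1 in (let u = -4 in 6)) else (if0 (q * 1) then ((λx. ((λw. w) q)) 7) else (let w = -2 in w)))) (3 * 2))], D=∅>
1. <S=∅, E=∅, C=[(3 * 2) :: (λq. (if0 q then (let z = -1 in (let u = -4 in 6)) else (if0 (q * 1) then ((λx. ((λw. w) q)) 7) else (let w = -2 in w)))) :: AP], D=∅>
2. <S=∅, E=∅, C=[3 :: 2 :: PRIM2(mul) :: (λq. (if0 q then (let z = -1 in (let u = -4 in 6)) else (if0 (q * 1) then ((λx. ((λw. w) q)) 7) else (let w = -2 in w)))) :: AP], D=∅>
3. <S=[3], E=∅, C=[2 :: PRIM2(mul) :: (λq. (if0 q then (let z = -1 in (let u = -4 in 6)) else (if0 (q * 1) then ((λx. ((λw. w) q)) 7) else (let w = -2 in w)))) :: AP], D=∅>
4. <S=[2 :: 3], E=∅, C=[PRIM2(mul) :: (λq. (if0 q then (let z = -1 in (let u = -4 in 6)) else (if0 (q * 1) then ((λx. ((λw. w) q)) 7) else (let w = -2 in w)))) :: AP], D=∅>
5. <S=[6], E=∅, C=[(λq. (if0 q then (let z = -1 in (let u = -4 in 6)) else (if0 (q * 1) then ((λx. ((λw. w) q)) 7) else (let w = -2 in w)))) :: AP], D=∅>
6. <S=[clo(λq. (if0 q then (let z = -1 in (let u = -4 in 6)) else (if0 (q * 1) then ((λx. ((λw. w) q)) 7) else (let w = -2 in w))), ∅) :: 6], E=∅, C=[AP], D=∅>
7. <S=∅, E={q↦6}, C=[(if0 q then (let z = -1 in (let u = -4 in 6)) else (if0 (q * 1) then ((λx. ((λw. w) q)) 7) else (let w = -2 in w)))], D=[(∅, ∅, ∅)]>
8. <S=∅, E={q↦6}, C=[q :: SEL], D=[(∅, ∅, ∅)]>
9. <S=[6], E={q↦6}, C=[SEL], D=[(∅, ∅, ∅)]>
10. <S=∅, E={q↦6}, C=[(if0 (q * 1) then ((λx. ((λw. w) q)) 7) else (let w = -2 in w))], D=[(∅, ∅, ∅)]>
11. <S=∅, E={q↦6}, C=[(q * 1) :: SEL], D=[(∅, ∅, ∅)]>
12. <S=∅, E={q↦6}, C=[q :: 1 :: PRIM2(mul) :: SEL], D=[(∅, ∅, ∅)]>
13. <S=[6], E={q↦6}, C=[1 :: PRIM2(mul) :: SEL], D=[(∅, ∅, ∅)]>
14. <S=[1 :: 6], E={q↦6}, C=[PRIM2(mul) :: SEL], D=[(∅, ∅, ∅)]>
15. <S=[6], E={q↦6}, C=[SEL], D=[(∅, ∅, ∅)]>
16. <S=∅, E={q↦6}, C=[(let w = -2 in w)], D=[(∅, ∅, ∅)]>
17. <S=∅, E={q↦6}, C=[-2 :: (λw. w) :: AP], D=[(∅, ∅, ∅)]>
18. <S=[-2], E={q↦6}, C=[(λw. w) :: AP], D=[(∅, ∅, ∅)]>
19. <S=[clo(λw. w, {q↦6}) :: -2], E={q↦6}, C=[AP], D=[(∅, ∅, ∅)]>
20. <S=∅, E={w↦-2, q↦6}, C=[w], D=[(∅, {q↦6}, ∅) :: (∅, ∅, ∅)]>
21. <S=[-2], E={w↦-2, q↦6}, C=∅, D=[(∅, {q↦6}, ∅) :: (∅, ∅, ∅)]>
22. <S=[-2], E={q↦6}, C=∅, D=[(∅, ∅, ∅)]>
23. <S=[-2], E=∅, C=∅, D=∅>
→ final value -2

Answer: -2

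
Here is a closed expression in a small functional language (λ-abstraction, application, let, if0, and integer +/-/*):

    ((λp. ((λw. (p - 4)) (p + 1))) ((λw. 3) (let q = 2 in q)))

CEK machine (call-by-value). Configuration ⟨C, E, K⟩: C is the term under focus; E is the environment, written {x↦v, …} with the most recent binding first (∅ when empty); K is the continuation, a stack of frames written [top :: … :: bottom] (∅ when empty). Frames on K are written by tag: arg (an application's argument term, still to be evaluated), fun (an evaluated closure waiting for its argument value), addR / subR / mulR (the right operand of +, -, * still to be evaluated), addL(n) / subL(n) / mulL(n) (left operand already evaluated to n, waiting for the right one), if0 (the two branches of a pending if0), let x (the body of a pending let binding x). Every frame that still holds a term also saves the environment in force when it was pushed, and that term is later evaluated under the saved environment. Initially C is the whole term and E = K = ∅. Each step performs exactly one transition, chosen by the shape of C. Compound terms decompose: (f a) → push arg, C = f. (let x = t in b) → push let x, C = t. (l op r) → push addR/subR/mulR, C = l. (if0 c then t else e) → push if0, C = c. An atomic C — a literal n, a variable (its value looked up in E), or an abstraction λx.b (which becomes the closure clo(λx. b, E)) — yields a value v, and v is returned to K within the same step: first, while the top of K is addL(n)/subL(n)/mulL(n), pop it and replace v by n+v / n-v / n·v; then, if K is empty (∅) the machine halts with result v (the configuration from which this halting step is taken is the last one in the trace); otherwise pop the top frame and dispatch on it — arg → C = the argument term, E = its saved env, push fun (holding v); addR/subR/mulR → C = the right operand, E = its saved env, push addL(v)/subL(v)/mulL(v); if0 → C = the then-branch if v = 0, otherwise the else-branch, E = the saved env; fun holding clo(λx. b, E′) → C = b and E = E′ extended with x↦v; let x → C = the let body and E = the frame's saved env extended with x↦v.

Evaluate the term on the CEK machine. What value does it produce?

Answer: -1

Derivation:
0. ⟨C=((λp. ((λw. (p - 4)) (p + 1))) ((λw. 3) (let q = 2 in q))); E=∅; K=∅⟩
1. ⟨C=(λp. ((λw. (p - 4)) (p + 1))); E=∅; K=[arg]⟩
2. ⟨C=((λw. 3) (let q = 2 in q)); E=∅; K=[fun]⟩
3. ⟨C=(λw. 3); E=∅; K=[arg :: fun]⟩
4. ⟨C=(let q = 2 in q); E=∅; K=[fun :: fun]⟩
5. ⟨C=2; E=∅; K=[let q :: fun :: fun]⟩
6. ⟨C=q; E={q↦2}; K=[fun :: fun]⟩
7. ⟨C=3; E={w↦2}; K=[fun]⟩
8. ⟨C=((λw. (p - 4)) (p + 1)); E={p↦3}; K=∅⟩
9. ⟨C=(λw. (p - 4)); E={p↦3}; K=[arg]⟩
10. ⟨C=(p + 1); E={p↦3}; K=[fun]⟩
11. ⟨C=p; E={p↦3}; K=[addR :: fun]⟩
12. ⟨C=1; E={p↦3}; K=[addL(3) :: fun]⟩
13. ⟨C=(p - 4); E={w↦4, p↦3}; K=∅⟩
14. ⟨C=p; E={w↦4, p↦3}; K=[subR]⟩
15. ⟨C=4; E={w↦4, p↦3}; K=[subL(3)]⟩
→ final value -1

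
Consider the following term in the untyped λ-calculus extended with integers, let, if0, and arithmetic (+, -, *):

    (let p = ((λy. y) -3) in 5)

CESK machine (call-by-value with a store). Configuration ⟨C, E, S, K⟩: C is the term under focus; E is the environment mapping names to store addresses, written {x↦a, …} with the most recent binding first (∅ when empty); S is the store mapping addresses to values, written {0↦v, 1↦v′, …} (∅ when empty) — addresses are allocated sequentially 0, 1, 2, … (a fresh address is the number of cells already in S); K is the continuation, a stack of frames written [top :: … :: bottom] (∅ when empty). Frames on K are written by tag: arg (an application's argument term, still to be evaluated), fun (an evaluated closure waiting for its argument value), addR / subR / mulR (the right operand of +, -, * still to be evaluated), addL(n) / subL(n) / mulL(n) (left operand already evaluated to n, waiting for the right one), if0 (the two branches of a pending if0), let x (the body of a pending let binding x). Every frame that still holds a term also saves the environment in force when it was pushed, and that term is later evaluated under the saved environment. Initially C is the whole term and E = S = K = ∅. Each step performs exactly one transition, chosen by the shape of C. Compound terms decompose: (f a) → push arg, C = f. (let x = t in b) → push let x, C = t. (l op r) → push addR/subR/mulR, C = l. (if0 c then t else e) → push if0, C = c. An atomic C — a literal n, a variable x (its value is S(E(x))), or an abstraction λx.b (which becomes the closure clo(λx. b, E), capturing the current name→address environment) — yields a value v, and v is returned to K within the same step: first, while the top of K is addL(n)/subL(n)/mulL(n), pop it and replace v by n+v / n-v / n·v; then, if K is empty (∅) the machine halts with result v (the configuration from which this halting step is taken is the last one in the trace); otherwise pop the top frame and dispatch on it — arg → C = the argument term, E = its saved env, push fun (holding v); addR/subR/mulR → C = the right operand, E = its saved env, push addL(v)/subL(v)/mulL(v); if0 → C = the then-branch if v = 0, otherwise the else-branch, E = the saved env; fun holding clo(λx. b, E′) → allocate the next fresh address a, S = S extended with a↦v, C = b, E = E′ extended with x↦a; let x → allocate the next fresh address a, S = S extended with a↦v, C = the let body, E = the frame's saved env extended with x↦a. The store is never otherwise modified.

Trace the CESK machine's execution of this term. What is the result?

t=0: [C=(let p = ((λy. y) -3) in 5) | E=∅ | S=∅ | K=∅]
t=1: [C=((λy. y) -3) | E=∅ | S=∅ | K=[let p]]
t=2: [C=(λy. y) | E=∅ | S=∅ | K=[arg :: let p]]
t=3: [C=-3 | E=∅ | S=∅ | K=[fun :: let p]]
t=4: [C=y | E={y↦0} | S={0↦-3} | K=[let p]]
t=5: [C=5 | E={p↦1} | S={0↦-3, 1↦-3} | K=∅]
→ final value 5

Answer: 5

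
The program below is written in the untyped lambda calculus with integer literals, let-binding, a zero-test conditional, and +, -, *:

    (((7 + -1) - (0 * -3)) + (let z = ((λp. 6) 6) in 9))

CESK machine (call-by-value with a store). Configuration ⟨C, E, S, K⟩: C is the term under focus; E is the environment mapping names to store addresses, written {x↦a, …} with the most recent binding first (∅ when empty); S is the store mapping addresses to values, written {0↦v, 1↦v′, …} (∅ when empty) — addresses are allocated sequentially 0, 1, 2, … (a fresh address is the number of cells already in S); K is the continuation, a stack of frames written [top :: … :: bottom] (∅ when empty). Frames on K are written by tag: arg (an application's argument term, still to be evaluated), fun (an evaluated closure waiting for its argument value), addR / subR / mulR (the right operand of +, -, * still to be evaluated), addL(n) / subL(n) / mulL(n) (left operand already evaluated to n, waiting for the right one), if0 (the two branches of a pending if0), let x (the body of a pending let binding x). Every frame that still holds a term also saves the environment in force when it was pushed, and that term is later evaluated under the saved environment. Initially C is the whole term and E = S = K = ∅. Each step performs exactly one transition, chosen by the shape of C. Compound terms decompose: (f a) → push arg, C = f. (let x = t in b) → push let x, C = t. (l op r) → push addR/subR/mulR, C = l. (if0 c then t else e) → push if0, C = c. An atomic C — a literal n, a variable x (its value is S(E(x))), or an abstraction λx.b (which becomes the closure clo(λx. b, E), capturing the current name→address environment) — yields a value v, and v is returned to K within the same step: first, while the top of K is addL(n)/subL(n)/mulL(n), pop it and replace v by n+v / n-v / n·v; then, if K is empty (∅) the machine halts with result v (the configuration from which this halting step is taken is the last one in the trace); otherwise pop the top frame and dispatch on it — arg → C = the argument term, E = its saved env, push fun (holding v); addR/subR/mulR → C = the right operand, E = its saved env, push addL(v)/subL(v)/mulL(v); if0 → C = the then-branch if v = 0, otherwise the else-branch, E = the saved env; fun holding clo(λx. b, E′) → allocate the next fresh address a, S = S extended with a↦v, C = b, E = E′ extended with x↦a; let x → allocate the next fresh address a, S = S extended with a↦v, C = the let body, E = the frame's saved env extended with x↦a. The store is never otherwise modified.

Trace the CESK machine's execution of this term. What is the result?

Answer: 15

Machine steps:
t=0: ⟨C=(((7 + -1) - (0 * -3)) + (let z = ((λp. 6) 6) in 9)); E=∅; S=∅; K=∅⟩
t=1: ⟨C=((7 + -1) - (0 * -3)); E=∅; S=∅; K=[addR]⟩
t=2: ⟨C=(7 + -1); E=∅; S=∅; K=[subR :: addR]⟩
t=3: ⟨C=7; E=∅; S=∅; K=[addR :: subR :: addR]⟩
t=4: ⟨C=-1; E=∅; S=∅; K=[addL(7) :: subR :: addR]⟩
t=5: ⟨C=(0 * -3); E=∅; S=∅; K=[subL(6) :: addR]⟩
t=6: ⟨C=0; E=∅; S=∅; K=[mulR :: subL(6) :: addR]⟩
t=7: ⟨C=-3; E=∅; S=∅; K=[mulL(0) :: subL(6) :: addR]⟩
t=8: ⟨C=(let z = ((λp. 6) 6) in 9); E=∅; S=∅; K=[addL(6)]⟩
t=9: ⟨C=((λp. 6) 6); E=∅; S=∅; K=[let z :: addL(6)]⟩
t=10: ⟨C=(λp. 6); E=∅; S=∅; K=[arg :: let z :: addL(6)]⟩
t=11: ⟨C=6; E=∅; S=∅; K=[fun :: let z :: addL(6)]⟩
t=12: ⟨C=6; E={p↦0}; S={0↦6}; K=[let z :: addL(6)]⟩
t=13: ⟨C=9; E={z↦1}; S={0↦6, 1↦6}; K=[addL(6)]⟩
→ final value 15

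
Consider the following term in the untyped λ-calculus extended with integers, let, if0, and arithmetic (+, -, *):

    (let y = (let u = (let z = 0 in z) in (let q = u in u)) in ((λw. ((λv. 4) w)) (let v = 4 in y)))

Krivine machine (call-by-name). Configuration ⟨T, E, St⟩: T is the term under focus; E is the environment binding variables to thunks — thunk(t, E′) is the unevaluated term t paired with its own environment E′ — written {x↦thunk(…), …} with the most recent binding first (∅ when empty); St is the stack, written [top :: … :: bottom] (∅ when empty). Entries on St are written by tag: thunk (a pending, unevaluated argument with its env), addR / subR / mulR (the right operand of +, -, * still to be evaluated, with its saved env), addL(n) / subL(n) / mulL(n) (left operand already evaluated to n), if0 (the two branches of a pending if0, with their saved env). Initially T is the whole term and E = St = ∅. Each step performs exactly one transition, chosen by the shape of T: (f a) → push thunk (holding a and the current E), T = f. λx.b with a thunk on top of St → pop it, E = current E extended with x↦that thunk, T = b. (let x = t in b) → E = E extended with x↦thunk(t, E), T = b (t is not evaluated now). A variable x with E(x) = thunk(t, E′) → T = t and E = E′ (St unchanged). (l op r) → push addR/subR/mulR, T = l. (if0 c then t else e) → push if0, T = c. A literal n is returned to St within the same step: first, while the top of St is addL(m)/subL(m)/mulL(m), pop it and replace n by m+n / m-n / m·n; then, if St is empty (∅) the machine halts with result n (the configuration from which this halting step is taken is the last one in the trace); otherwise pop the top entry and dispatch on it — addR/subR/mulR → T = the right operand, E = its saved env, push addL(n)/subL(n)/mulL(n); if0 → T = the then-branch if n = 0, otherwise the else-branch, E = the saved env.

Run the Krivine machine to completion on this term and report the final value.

step 0: <T=(let y = (let u = (let z = 0 in z) in (let q = u in u)) in ((λw. ((λv. 4) w)) (let v = 4 in y))), E=∅, St=∅>
step 1: <T=((λw. ((λv. 4) w)) (let v = 4 in y)), E={y↦thunk((let u = (let z = 0 in z) in (let q = u in u)), ∅)}, St=∅>
step 2: <T=(λw. ((λv. 4) w)), E={y↦thunk((let u = (let z = 0 in z) in (let q = u in u)), ∅)}, St=[thunk]>
step 3: <T=((λv. 4) w), E={w↦thunk((let v = 4 in y), {y↦thunk((let u = (let z = 0 in z) in (let q = u in u)), ∅)}), y↦thunk((let u = (let z = 0 in z) in (let q = u in u)), ∅)}, St=∅>
step 4: <T=(λv. 4), E={w↦thunk((let v = 4 in y), {y↦thunk((let u = (let z = 0 in z) in (let q = u in u)), ∅)}), y↦thunk((let u = (let z = 0 in z) in (let q = u in u)), ∅)}, St=[thunk]>
step 5: <T=4, E={v↦thunk(w, {w↦thunk((let v = 4 in y), {y↦thunk((let u = (let z = 0 in z) in (let q = u in u)), ∅)}), y↦thunk((let u = (let z = 0 in z) in (let q = u in u)), ∅)}), w↦thunk((let v = 4 in y), {y↦thunk((let u = (let z = 0 in z) in (let q = u in u)), ∅)}), y↦thunk((let u = (let z = 0 in z) in (let q = u in u)), ∅)}, St=∅>
→ final value 4

Answer: 4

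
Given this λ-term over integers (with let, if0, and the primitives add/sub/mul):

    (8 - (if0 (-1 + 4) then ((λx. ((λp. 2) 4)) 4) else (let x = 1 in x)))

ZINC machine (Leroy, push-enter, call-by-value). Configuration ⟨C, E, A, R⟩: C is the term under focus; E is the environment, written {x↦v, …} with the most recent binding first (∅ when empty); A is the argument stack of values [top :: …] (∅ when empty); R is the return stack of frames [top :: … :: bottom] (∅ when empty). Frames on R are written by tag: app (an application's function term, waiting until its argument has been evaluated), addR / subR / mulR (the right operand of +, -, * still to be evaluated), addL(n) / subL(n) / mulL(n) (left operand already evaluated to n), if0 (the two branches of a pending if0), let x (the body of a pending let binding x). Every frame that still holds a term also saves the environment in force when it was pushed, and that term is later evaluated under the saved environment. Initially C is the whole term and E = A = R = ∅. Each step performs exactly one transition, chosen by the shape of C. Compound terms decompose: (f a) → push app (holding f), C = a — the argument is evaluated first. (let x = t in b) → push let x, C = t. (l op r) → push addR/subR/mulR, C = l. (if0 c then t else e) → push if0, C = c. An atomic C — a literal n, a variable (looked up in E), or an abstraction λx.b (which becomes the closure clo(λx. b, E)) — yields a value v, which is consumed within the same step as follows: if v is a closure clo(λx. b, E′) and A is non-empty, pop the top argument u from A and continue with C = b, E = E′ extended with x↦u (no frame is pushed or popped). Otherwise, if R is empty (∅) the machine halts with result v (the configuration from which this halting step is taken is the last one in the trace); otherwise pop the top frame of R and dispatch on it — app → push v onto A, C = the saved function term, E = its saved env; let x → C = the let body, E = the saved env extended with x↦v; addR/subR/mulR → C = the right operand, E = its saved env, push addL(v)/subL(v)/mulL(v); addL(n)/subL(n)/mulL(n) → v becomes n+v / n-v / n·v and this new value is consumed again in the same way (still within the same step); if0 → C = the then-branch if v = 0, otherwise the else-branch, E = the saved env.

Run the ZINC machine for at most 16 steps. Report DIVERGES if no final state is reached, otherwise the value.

Answer: 7

Execution trace:
t=0: [C=(8 - (if0 (-1 + 4) then ((λx. ((λp. 2) 4)) 4) else (let x = 1 in x))) | E=∅ | A=∅ | R=∅]
t=1: [C=8 | E=∅ | A=∅ | R=[subR]]
t=2: [C=(if0 (-1 + 4) then ((λx. ((λp. 2) 4)) 4) else (let x = 1 in x)) | E=∅ | A=∅ | R=[subL(8)]]
t=3: [C=(-1 + 4) | E=∅ | A=∅ | R=[if0 :: subL(8)]]
t=4: [C=-1 | E=∅ | A=∅ | R=[addR :: if0 :: subL(8)]]
t=5: [C=4 | E=∅ | A=∅ | R=[addL(-1) :: if0 :: subL(8)]]
t=6: [C=(let x = 1 in x) | E=∅ | A=∅ | R=[subL(8)]]
t=7: [C=1 | E=∅ | A=∅ | R=[let x :: subL(8)]]
t=8: [C=x | E={x↦1} | A=∅ | R=[subL(8)]]
→ final value 7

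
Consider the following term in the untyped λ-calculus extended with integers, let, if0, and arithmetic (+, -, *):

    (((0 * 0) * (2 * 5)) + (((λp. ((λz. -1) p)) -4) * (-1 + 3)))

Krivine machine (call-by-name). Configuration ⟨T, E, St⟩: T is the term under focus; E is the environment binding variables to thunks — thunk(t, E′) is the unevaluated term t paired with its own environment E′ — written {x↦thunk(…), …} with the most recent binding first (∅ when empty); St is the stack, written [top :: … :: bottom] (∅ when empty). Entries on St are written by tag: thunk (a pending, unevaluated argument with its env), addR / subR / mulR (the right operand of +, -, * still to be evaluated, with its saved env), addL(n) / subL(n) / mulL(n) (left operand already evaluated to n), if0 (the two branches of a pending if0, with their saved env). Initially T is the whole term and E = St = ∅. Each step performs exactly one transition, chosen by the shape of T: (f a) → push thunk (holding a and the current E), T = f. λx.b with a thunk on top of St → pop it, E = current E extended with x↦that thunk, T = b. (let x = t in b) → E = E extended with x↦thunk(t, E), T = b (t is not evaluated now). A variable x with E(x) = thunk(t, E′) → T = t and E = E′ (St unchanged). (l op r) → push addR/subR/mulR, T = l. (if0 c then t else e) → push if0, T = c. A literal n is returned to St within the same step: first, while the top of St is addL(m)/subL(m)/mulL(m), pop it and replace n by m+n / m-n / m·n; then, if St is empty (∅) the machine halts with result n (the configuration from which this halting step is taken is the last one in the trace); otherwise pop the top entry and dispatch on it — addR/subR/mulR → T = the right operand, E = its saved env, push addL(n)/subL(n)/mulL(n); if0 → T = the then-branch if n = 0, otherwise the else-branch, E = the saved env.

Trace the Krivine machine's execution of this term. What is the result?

Answer: -2

Derivation:
step 0: [T=(((0 * 0) * (2 * 5)) + (((λp. ((λz. -1) p)) -4) * (-1 + 3))) | E=∅ | St=∅]
step 1: [T=((0 * 0) * (2 * 5)) | E=∅ | St=[addR]]
step 2: [T=(0 * 0) | E=∅ | St=[mulR :: addR]]
step 3: [T=0 | E=∅ | St=[mulR :: mulR :: addR]]
step 4: [T=0 | E=∅ | St=[mulL(0) :: mulR :: addR]]
step 5: [T=(2 * 5) | E=∅ | St=[mulL(0) :: addR]]
step 6: [T=2 | E=∅ | St=[mulR :: mulL(0) :: addR]]
step 7: [T=5 | E=∅ | St=[mulL(2) :: mulL(0) :: addR]]
step 8: [T=(((λp. ((λz. -1) p)) -4) * (-1 + 3)) | E=∅ | St=[addL(0)]]
step 9: [T=((λp. ((λz. -1) p)) -4) | E=∅ | St=[mulR :: addL(0)]]
step 10: [T=(λp. ((λz. -1) p)) | E=∅ | St=[thunk :: mulR :: addL(0)]]
step 11: [T=((λz. -1) p) | E={p↦thunk(-4, ∅)} | St=[mulR :: addL(0)]]
step 12: [T=(λz. -1) | E={p↦thunk(-4, ∅)} | St=[thunk :: mulR :: addL(0)]]
step 13: [T=-1 | E={z↦thunk(p, {p↦thunk(-4, ∅)}), p↦thunk(-4, ∅)} | St=[mulR :: addL(0)]]
step 14: [T=(-1 + 3) | E=∅ | St=[mulL(-1) :: addL(0)]]
step 15: [T=-1 | E=∅ | St=[addR :: mulL(-1) :: addL(0)]]
step 16: [T=3 | E=∅ | St=[addL(-1) :: mulL(-1) :: addL(0)]]
→ final value -2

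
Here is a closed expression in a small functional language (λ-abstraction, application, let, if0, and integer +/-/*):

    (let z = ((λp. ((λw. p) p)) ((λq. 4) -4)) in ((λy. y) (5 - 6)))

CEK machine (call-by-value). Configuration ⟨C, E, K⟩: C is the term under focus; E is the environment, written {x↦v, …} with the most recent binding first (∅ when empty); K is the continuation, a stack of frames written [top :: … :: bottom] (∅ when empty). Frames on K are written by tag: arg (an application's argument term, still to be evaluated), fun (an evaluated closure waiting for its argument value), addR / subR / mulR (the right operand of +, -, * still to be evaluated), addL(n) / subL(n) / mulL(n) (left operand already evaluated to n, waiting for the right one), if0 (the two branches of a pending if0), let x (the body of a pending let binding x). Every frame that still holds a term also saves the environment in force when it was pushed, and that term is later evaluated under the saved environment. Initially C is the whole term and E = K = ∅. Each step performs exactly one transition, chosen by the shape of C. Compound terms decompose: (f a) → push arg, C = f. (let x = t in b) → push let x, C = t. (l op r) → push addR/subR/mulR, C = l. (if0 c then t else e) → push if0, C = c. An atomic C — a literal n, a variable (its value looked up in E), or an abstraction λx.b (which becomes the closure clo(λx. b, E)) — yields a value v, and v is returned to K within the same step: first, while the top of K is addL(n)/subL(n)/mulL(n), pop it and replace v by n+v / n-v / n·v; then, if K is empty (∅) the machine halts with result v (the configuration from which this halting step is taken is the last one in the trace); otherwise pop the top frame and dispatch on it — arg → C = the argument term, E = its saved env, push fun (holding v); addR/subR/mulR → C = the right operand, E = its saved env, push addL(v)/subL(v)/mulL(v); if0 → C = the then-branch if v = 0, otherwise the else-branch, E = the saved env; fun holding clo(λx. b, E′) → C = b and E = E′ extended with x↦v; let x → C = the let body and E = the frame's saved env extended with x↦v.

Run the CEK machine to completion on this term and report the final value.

[0] <C=(let z = ((λp. ((λw. p) p)) ((λq. 4) -4)) in ((λy. y) (5 - 6))), E=∅, K=∅>
[1] <C=((λp. ((λw. p) p)) ((λq. 4) -4)), E=∅, K=[let z]>
[2] <C=(λp. ((λw. p) p)), E=∅, K=[arg :: let z]>
[3] <C=((λq. 4) -4), E=∅, K=[fun :: let z]>
[4] <C=(λq. 4), E=∅, K=[arg :: fun :: let z]>
[5] <C=-4, E=∅, K=[fun :: fun :: let z]>
[6] <C=4, E={q↦-4}, K=[fun :: let z]>
[7] <C=((λw. p) p), E={p↦4}, K=[let z]>
[8] <C=(λw. p), E={p↦4}, K=[arg :: let z]>
[9] <C=p, E={p↦4}, K=[fun :: let z]>
[10] <C=p, E={w↦4, p↦4}, K=[let z]>
[11] <C=((λy. y) (5 - 6)), E={z↦4}, K=∅>
[12] <C=(λy. y), E={z↦4}, K=[arg]>
[13] <C=(5 - 6), E={z↦4}, K=[fun]>
[14] <C=5, E={z↦4}, K=[subR :: fun]>
[15] <C=6, E={z↦4}, K=[subL(5) :: fun]>
[16] <C=y, E={y↦-1, z↦4}, K=∅>
→ final value -1

Answer: -1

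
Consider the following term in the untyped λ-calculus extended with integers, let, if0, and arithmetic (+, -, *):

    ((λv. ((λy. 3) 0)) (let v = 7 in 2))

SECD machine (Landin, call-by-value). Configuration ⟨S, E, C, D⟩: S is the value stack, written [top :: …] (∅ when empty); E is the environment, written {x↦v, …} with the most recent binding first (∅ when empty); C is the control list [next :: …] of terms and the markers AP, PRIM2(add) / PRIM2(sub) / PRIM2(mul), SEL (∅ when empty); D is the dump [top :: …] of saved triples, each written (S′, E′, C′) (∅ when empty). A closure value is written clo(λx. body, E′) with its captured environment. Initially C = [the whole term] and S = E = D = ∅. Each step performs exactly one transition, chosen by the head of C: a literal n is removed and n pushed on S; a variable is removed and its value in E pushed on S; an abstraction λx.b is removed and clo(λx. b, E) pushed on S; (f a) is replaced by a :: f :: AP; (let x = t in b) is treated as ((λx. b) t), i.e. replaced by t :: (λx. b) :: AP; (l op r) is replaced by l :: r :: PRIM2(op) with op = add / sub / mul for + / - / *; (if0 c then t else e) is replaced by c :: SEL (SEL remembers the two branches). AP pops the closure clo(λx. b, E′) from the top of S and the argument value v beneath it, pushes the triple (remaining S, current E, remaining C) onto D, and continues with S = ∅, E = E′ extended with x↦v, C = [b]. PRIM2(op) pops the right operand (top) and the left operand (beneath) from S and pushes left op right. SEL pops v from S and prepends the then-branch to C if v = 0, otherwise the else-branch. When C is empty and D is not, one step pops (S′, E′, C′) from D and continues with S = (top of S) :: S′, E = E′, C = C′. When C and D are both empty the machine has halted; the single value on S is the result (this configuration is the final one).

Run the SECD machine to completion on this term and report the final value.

step 0: [S=∅ | E=∅ | C=[((λv. ((λy. 3) 0)) (let v = 7 in 2))] | D=∅]
step 1: [S=∅ | E=∅ | C=[(let v = 7 in 2) :: (λv. ((λy. 3) 0)) :: AP] | D=∅]
step 2: [S=∅ | E=∅ | C=[7 :: (λv. 2) :: AP :: (λv. ((λy. 3) 0)) :: AP] | D=∅]
step 3: [S=[7] | E=∅ | C=[(λv. 2) :: AP :: (λv. ((λy. 3) 0)) :: AP] | D=∅]
step 4: [S=[clo(λv. 2, ∅) :: 7] | E=∅ | C=[AP :: (λv. ((λy. 3) 0)) :: AP] | D=∅]
step 5: [S=∅ | E={v↦7} | C=[2] | D=[(∅, ∅, [(λv. ((λy. 3) 0)) :: AP])]]
step 6: [S=[2] | E={v↦7} | C=∅ | D=[(∅, ∅, [(λv. ((λy. 3) 0)) :: AP])]]
step 7: [S=[2] | E=∅ | C=[(λv. ((λy. 3) 0)) :: AP] | D=∅]
step 8: [S=[clo(λv. ((λy. 3) 0), ∅) :: 2] | E=∅ | C=[AP] | D=∅]
step 9: [S=∅ | E={v↦2} | C=[((λy. 3) 0)] | D=[(∅, ∅, ∅)]]
step 10: [S=∅ | E={v↦2} | C=[0 :: (λy. 3) :: AP] | D=[(∅, ∅, ∅)]]
step 11: [S=[0] | E={v↦2} | C=[(λy. 3) :: AP] | D=[(∅, ∅, ∅)]]
step 12: [S=[clo(λy. 3, {v↦2}) :: 0] | E={v↦2} | C=[AP] | D=[(∅, ∅, ∅)]]
step 13: [S=∅ | E={y↦0, v↦2} | C=[3] | D=[(∅, {v↦2}, ∅) :: (∅, ∅, ∅)]]
step 14: [S=[3] | E={y↦0, v↦2} | C=∅ | D=[(∅, {v↦2}, ∅) :: (∅, ∅, ∅)]]
step 15: [S=[3] | E={v↦2} | C=∅ | D=[(∅, ∅, ∅)]]
step 16: [S=[3] | E=∅ | C=∅ | D=∅]
→ final value 3

Answer: 3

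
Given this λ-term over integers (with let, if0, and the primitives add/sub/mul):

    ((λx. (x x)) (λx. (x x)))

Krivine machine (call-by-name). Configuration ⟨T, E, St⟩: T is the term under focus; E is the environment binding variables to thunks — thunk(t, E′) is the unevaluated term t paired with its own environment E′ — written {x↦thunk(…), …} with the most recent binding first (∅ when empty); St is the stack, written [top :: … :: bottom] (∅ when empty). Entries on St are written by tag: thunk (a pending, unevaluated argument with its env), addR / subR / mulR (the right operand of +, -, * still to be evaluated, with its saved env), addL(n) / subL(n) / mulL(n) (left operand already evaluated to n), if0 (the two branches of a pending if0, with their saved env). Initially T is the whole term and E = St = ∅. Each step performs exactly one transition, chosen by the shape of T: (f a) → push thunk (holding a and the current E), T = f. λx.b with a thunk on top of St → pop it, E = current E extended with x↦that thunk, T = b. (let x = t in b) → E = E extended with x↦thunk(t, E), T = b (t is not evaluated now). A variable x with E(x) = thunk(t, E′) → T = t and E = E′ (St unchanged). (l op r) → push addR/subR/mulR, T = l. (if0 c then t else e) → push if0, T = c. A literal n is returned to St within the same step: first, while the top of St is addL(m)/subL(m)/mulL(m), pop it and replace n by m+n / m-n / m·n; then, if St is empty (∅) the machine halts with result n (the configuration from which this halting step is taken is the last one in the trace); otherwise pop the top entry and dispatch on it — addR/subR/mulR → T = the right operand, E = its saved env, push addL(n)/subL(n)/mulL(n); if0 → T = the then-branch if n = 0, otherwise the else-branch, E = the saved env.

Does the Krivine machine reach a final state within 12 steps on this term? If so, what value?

Answer: DIVERGES (no final state within 12 steps)

Machine steps:
t=0: [T=((λx. (x x)) (λx. (x x))) | E=∅ | St=∅]
t=1: [T=(λx. (x x)) | E=∅ | St=[thunk]]
t=2: [T=(x x) | E={x↦thunk((λx. (x x)), ∅)} | St=∅]
t=3: [T=x | E={x↦thunk((λx. (x x)), ∅)} | St=[thunk]]
t=4: [T=(λx. (x x)) | E=∅ | St=[thunk]]
t=5: [T=(x x) | E={x↦thunk(x, {x↦thunk((λx. (x x)), ∅)})} | St=∅]
t=6: [T=x | E={x↦thunk(x, {x↦thunk((λx. (x x)), ∅)})} | St=[thunk]]
t=7: [T=x | E={x↦thunk((λx. (x x)), ∅)} | St=[thunk]]
t=8: [T=(λx. (x x)) | E=∅ | St=[thunk]]
t=9: [T=(x x) | E={x↦thunk(x, {x↦thunk(x, {x↦thunk((λx. (x x)), ∅)})})} | St=∅]
t=10: [T=x | E={x↦thunk(x, {x↦thunk(x, {x↦thunk((λx. (x x)), ∅)})})} | St=[thunk]]
t=11: [T=x | E={x↦thunk(x, {x↦thunk((λx. (x x)), ∅)})} | St=[thunk]]
t=12: [T=x | E={x↦thunk((λx. (x x)), ∅)} | St=[thunk]]
→ 12 transitions taken and the configuration is still not final: no result within 12 steps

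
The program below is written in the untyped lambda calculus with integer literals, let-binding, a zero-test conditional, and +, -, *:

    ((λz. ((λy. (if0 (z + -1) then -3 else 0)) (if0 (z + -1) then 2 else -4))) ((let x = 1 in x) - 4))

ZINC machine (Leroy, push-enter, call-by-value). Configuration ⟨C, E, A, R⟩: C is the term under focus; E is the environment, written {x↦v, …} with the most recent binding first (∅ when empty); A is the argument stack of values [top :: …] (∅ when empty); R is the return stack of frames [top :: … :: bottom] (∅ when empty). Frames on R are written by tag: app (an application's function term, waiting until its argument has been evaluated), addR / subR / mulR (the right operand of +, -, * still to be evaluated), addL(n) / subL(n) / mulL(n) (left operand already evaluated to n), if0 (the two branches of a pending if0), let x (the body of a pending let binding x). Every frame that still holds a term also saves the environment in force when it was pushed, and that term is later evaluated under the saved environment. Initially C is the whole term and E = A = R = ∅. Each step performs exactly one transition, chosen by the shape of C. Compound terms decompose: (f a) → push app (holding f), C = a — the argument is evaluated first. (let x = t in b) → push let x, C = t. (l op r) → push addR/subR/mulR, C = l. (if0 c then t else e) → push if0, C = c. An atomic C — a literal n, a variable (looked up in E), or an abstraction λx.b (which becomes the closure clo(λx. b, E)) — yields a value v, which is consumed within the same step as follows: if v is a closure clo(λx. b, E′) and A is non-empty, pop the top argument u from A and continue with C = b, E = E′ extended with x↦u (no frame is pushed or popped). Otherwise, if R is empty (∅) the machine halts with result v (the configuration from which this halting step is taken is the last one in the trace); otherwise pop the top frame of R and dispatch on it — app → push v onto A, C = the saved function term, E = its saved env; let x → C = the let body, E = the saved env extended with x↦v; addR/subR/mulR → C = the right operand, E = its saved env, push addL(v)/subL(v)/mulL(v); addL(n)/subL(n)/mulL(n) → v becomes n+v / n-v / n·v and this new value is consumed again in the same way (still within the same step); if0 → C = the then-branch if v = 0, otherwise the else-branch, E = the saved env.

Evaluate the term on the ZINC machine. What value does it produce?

0. [C=((λz. ((λy. (if0 (z + -1) then -3 else 0)) (if0 (z + -1) then 2 else -4))) ((let x = 1 in x) - 4)) | E=∅ | A=∅ | R=∅]
1. [C=((let x = 1 in x) - 4) | E=∅ | A=∅ | R=[app]]
2. [C=(let x = 1 in x) | E=∅ | A=∅ | R=[subR :: app]]
3. [C=1 | E=∅ | A=∅ | R=[let x :: subR :: app]]
4. [C=x | E={x↦1} | A=∅ | R=[subR :: app]]
5. [C=4 | E=∅ | A=∅ | R=[subL(1) :: app]]
6. [C=(λz. ((λy. (if0 (z + -1) then -3 else 0)) (if0 (z + -1) then 2 else -4))) | E=∅ | A=[-3] | R=∅]
7. [C=((λy. (if0 (z + -1) then -3 else 0)) (if0 (z + -1) then 2 else -4)) | E={z↦-3} | A=∅ | R=∅]
8. [C=(if0 (z + -1) then 2 else -4) | E={z↦-3} | A=∅ | R=[app]]
9. [C=(z + -1) | E={z↦-3} | A=∅ | R=[if0 :: app]]
10. [C=z | E={z↦-3} | A=∅ | R=[addR :: if0 :: app]]
11. [C=-1 | E={z↦-3} | A=∅ | R=[addL(-3) :: if0 :: app]]
12. [C=-4 | E={z↦-3} | A=∅ | R=[app]]
13. [C=(λy. (if0 (z + -1) then -3 else 0)) | E={z↦-3} | A=[-4] | R=∅]
14. [C=(if0 (z + -1) then -3 else 0) | E={y↦-4, z↦-3} | A=∅ | R=∅]
15. [C=(z + -1) | E={y↦-4, z↦-3} | A=∅ | R=[if0]]
16. [C=z | E={y↦-4, z↦-3} | A=∅ | R=[addR :: if0]]
17. [C=-1 | E={y↦-4, z↦-3} | A=∅ | R=[addL(-3) :: if0]]
18. [C=0 | E={y↦-4, z↦-3} | A=∅ | R=∅]
→ final value 0

Answer: 0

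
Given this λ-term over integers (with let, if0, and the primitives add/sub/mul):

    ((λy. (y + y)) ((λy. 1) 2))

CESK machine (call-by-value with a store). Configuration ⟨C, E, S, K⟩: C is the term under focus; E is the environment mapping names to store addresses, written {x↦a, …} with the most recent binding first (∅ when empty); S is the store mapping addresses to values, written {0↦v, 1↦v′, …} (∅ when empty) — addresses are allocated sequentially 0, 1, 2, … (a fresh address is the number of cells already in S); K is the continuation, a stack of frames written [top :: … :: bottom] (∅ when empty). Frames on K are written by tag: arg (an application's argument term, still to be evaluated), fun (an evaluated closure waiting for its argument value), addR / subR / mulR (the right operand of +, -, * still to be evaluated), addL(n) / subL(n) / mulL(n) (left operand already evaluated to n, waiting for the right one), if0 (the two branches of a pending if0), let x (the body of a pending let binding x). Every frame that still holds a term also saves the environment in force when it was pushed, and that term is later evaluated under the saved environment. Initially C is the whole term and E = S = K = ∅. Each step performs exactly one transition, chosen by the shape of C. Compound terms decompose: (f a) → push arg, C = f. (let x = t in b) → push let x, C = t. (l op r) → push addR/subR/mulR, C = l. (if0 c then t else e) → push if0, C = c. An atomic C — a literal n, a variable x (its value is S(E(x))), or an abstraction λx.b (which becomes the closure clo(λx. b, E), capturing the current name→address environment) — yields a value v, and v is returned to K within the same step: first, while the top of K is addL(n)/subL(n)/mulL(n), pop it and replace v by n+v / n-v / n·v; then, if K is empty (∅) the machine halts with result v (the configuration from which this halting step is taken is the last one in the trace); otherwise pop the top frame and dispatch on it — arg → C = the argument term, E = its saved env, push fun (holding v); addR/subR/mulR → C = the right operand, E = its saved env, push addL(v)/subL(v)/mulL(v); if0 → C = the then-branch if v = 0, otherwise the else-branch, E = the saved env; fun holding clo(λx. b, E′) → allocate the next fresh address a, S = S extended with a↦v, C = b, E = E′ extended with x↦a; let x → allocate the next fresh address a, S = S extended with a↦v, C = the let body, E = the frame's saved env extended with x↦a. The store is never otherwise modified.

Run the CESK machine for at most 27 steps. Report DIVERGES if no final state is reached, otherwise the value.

Answer: 2

Machine steps:
step 0: ⟨C=((λy. (y + y)) ((λy. 1) 2)); E=∅; S=∅; K=∅⟩
step 1: ⟨C=(λy. (y + y)); E=∅; S=∅; K=[arg]⟩
step 2: ⟨C=((λy. 1) 2); E=∅; S=∅; K=[fun]⟩
step 3: ⟨C=(λy. 1); E=∅; S=∅; K=[arg :: fun]⟩
step 4: ⟨C=2; E=∅; S=∅; K=[fun :: fun]⟩
step 5: ⟨C=1; E={y↦0}; S={0↦2}; K=[fun]⟩
step 6: ⟨C=(y + y); E={y↦1}; S={0↦2, 1↦1}; K=∅⟩
step 7: ⟨C=y; E={y↦1}; S={0↦2, 1↦1}; K=[addR]⟩
step 8: ⟨C=y; E={y↦1}; S={0↦2, 1↦1}; K=[addL(1)]⟩
→ final value 2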